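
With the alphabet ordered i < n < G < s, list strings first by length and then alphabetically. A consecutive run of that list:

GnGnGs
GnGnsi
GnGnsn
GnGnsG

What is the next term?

The successor of GnGnsG increments the rightmost position that isn't already s and resets every position after it to i.

GnGnss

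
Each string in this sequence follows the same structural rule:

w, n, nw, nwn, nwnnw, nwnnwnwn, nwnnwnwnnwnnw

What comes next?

This is a Fibonacci-style word recurrence s(k) = s(k−1)·s(k−2): e.g. n·w = nw.
Continuing: nwnnwnwnnwnnw · nwnnwnwn gives term 8.

nwnnwnwnnwnnwnwnnwnwn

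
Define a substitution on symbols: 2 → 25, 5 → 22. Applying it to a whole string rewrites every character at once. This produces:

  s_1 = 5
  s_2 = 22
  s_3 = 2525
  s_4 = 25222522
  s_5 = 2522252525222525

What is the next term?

Applying the rule to each of the 16 symbols of 2522252525222525 gives the pieces 25 22 25 25 25 22 25 22 25 22 25 25 25 22 25 22, which concatenate to the answer.

25222525252225222522252525222522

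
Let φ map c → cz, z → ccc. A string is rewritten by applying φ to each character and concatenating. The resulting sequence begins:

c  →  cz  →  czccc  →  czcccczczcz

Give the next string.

Expanding czcccczczcz: c→cz, z→ccc, c→cz, c→cz, c→cz, c→cz, z→ccc, c→cz, z→ccc, c→cz, z→ccc. Concatenated: cz ccc cz cz cz cz ccc cz ccc cz ccc.

czcccczczczczcccczcccczccc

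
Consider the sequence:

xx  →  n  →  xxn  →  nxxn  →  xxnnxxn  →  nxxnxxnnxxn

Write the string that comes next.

Each term (from the third on) is the two preceding terms concatenated in order: term 3 = xx·n = xxn.
The next term joins xxnnxxn and nxxnxxnnxxn.

xxnnxxnnxxnxxnnxxn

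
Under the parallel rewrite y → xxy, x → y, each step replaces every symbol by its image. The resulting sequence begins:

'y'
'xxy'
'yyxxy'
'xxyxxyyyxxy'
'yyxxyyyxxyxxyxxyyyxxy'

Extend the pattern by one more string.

Replace each of the 21 characters of yyxxyyyxxyxxyxxyyyxxy in place — xxy xxy y y xxy xxy xxy y y xxy y y xxy y y xxy xxy xxy y y xxy — and concatenate.

xxyxxyyyxxyxxyxxyyyxxyyyxxyyyxxyxxyxxyyyxxy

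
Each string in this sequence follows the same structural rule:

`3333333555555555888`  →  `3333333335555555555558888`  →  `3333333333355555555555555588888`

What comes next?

Reading off run lengths: 3 runs 7, 9, 11; 5 runs 9, 12, 15; 8 runs 3, 4, 5 — each is linear in n, where the shown terms are n = 2, 3, 4.
At n = 5 the blocks have lengths 13, 18, 6.

3333333333333555555555555555555888888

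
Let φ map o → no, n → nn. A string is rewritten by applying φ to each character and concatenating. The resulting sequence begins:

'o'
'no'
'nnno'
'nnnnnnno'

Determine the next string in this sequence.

nnnnnnnnnnnnnnno

Rewriting each symbol of nnnnnnno: n→nn, n→nn, n→nn, n→nn, n→nn, n→nn, n→nn, o→no, which concatenates to nn nn nn nn nn nn nn no.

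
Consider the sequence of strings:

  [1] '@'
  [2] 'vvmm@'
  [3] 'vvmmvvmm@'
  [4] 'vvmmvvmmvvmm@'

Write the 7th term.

Each term is the previous one with vvmm prepended.
From vvmmvvmmvvmm@, 3 further steps: vvmmvvmmvvmm@ → vvmmvvmmvvmmvvmm@ → vvmmvvmmvvmmvvmmvvmm@ → (answer).

vvmmvvmmvvmmvvmmvvmmvvmm@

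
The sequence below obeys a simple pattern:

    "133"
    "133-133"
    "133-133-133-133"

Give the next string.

133-133-133-133-133-133-133-133

s(k+1) = s(k)·-·s(k) — each term doubles the last with '-' between the halves.
One more doubling of 133-133-133-133 gives the answer.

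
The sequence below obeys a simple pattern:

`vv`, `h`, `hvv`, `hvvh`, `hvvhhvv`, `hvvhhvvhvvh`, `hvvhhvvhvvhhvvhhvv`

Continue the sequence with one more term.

This is a Fibonacci-style word recurrence s(k) = s(k−1)·s(k−2): e.g. h·vv = hvv.
The next term joins hvvhhvvhvvhhvvhhvv and hvvhhvvhvvh.

hvvhhvvhvvhhvvhhvvhvvhhvvhvvh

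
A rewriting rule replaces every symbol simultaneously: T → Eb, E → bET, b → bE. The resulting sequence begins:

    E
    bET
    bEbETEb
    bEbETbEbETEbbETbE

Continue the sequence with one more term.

Replace each of the 17 characters of bEbETbEbETEbbETbE in place — bE bET bE bET Eb bE bET bE bET Eb bET bE bE bET Eb bE bET — and concatenate.

bEbETbEbETEbbEbETbEbETEbbETbEbEbETEbbEbET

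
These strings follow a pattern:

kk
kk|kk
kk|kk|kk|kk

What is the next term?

kk|kk|kk|kk|kk|kk|kk|kk

Every step duplicates the string with '|' between the halves.
One more doubling of kk|kk|kk|kk gives the answer.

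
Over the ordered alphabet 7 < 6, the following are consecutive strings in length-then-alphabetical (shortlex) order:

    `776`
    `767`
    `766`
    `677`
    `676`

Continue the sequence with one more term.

667

The successor of 676 increments the rightmost position that isn't already 6 and resets every position after it to 7.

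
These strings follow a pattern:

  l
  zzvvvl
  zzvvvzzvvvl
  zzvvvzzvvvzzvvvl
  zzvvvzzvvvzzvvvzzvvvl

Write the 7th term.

Every step adds zzvvv at the front: s(k+1) = zzvvv·s(k).
From zzvvvzzvvvzzvvvzzvvvl, 2 further steps: zzvvvzzvvvzzvvvzzvvvl → zzvvvzzvvvzzvvvzzvvvzzvvvl → (answer).

zzvvvzzvvvzzvvvzzvvvzzvvvzzvvvl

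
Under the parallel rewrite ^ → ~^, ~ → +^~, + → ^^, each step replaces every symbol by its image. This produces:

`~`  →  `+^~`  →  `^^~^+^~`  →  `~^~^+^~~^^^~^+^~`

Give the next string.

φ(~^~^+^~~^^^~^+^~) expands symbol-by-symbol to +^~ ~^ +^~ ~^ ^^ ~^ +^~ +^~ ~^ ~^ ~^ +^~ ~^ ^^ ~^ +^~; joining the 16 pieces gives the next term.

+^~~^+^~~^^^~^+^~+^~~^~^~^+^~~^^^~^+^~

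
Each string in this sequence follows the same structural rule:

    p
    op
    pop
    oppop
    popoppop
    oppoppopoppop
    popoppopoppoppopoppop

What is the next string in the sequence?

oppoppopoppoppopoppopoppoppopoppop

This is a Fibonacci-style word recurrence s(k) = s(k−2)·s(k−1): e.g. p·op = pop.
Continuing: oppoppopoppop · popoppopoppoppopoppop gives term 8.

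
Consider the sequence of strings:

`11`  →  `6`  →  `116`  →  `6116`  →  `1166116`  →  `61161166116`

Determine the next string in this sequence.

From term 3 onward, concatenate the second-to-last term with the last: 11·6 = 116, 6·116 = 6116, …
Continuing: 1166116 · 61161166116 gives term 7.

116611661161166116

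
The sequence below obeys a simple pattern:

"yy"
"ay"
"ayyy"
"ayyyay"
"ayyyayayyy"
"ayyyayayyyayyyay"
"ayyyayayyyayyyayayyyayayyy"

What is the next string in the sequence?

Each term (from the third on) is the previous term followed by the one before it: term 3 = ay·yy = ayyy.
The next term joins ayyyayayyyayyyayayyyayayyy and ayyyayayyyayyyay.

ayyyayayyyayyyayayyyayayyyayyyayayyyayyyay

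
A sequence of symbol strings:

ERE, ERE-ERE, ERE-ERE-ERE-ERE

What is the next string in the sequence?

ERE-ERE-ERE-ERE-ERE-ERE-ERE-ERE

Each string is two copies of the previous one joined by '-'.
So the next term is two copies of ERE-ERE-ERE-ERE with '-' between the halves.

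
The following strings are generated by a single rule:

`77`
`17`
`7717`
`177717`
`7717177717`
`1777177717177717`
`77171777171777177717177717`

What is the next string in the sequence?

This is a Fibonacci-style word recurrence s(k) = s(k−2)·s(k−1): e.g. 77·17 = 7717.
So term 8 is 1777177717177717·77171777171777177717177717.

177717771717771777171777171777177717177717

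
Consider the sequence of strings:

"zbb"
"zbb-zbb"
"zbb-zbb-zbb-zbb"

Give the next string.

zbb-zbb-zbb-zbb-zbb-zbb-zbb-zbb

Each string is two copies of the previous one joined by '-'.
So the next term is two copies of zbb-zbb-zbb-zbb with '-' between the halves.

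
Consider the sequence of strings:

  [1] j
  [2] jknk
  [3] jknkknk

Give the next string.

Each term is the previous one with knk appended.
Applying this once more to jknkknk:

jknkknkknk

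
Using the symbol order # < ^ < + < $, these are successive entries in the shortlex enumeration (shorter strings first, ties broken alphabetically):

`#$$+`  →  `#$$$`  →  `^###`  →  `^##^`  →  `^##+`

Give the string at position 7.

Stepping forward 2 times from ^##+: ^##+ → ^##$, then the target.

^#^#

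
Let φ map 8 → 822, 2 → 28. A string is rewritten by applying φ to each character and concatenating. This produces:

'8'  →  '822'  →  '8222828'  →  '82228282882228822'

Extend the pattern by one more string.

Applying the rule to each of the 17 symbols of 82228282882228822 gives the pieces 822 28 28 28 822 28 822 28 822 822 28 28 28 822 822 28 28, which concatenate to the answer.

82228282882228822288228222828288228222828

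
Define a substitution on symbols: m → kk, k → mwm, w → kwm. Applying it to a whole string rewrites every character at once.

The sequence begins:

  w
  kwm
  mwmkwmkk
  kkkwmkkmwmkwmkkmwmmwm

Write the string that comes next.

mwmmwmmwmkwmkkmwmmwmkkkwmkkmwmkwmkkmwmmwmkkkwmkkkkkwmkk

Replace each of the 21 characters of kkkwmkkmwmkwmkkmwmmwm in place — mwm mwm mwm kwm kk mwm mwm kk kwm kk mwm kwm kk mwm mwm kk kwm kk kk kwm kk — and concatenate.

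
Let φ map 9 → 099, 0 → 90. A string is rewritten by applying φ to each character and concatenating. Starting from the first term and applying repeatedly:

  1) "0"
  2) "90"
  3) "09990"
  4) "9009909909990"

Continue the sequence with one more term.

0999090099099900990999009909909990

Applying the rule to each of the 13 symbols of 9009909909990 gives the pieces 099 90 90 099 099 90 099 099 90 099 099 099 90, which concatenate to the answer.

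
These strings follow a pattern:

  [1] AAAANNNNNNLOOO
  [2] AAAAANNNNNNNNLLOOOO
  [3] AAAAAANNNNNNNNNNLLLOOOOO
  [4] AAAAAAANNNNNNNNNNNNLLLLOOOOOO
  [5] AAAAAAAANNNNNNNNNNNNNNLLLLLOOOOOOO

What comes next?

AAAAAAAAANNNNNNNNNNNNNNNNLLLLLLOOOOOOOO

Each string has the form A^{n+2} N^{2n+2} L^{n-1} O^{n+1}, where the shown terms are n = 2, 3, 4, 5, 6.
For the next term, n = 7, so the run lengths are 9, 16, 6, 8.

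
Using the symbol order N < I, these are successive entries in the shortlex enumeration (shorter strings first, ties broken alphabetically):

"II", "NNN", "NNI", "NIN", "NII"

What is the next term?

INN

Treat NII as a base-2 numeral over the given alphabet and add one, carrying through any trailing I's.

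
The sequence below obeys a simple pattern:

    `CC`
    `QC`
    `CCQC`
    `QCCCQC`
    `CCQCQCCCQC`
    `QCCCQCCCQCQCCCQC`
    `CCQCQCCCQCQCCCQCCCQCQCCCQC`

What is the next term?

QCCCQCCCQCQCCCQCCCQCQCCCQCQCCCQCCCQCQCCCQC

This is a Fibonacci-style word recurrence s(k) = s(k−2)·s(k−1): e.g. CC·QC = CCQC.
So term 8 is QCCCQCCCQCQCCCQC·CCQCQCCCQCQCCCQCCCQCQCCCQC.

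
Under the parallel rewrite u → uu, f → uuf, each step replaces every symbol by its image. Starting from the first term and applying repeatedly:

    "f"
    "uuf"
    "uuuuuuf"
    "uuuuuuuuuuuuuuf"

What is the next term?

uuuuuuuuuuuuuuuuuuuuuuuuuuuuuuf

Applying the rule to each of the 15 symbols of uuuuuuuuuuuuuuf gives the pieces uu uu uu uu uu uu uu uu uu uu uu uu uu uu uuf, which concatenate to the answer.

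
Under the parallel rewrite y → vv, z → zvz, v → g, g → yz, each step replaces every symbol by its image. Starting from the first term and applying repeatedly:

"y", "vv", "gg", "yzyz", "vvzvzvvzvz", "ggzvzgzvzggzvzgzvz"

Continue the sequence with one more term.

yzyzzvzgzvzyzzvzgzvzyzyzzvzgzvzyzzvzgzvz

Applying the rule to each of the 18 symbols of ggzvzgzvzggzvzgzvz gives the pieces yz yz zvz g zvz yz zvz g zvz yz yz zvz g zvz yz zvz g zvz, which concatenate to the answer.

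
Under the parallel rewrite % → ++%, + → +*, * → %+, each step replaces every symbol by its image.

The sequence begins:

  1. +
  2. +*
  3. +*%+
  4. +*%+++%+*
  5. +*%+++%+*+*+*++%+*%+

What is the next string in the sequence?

+*%+++%+*+*+*++%+*%++*%++*%++*+*++%+*%+++%+*

Applying the rule to each of the 20 symbols of +*%+++%+*+*+*++%+*%+ gives the pieces +* %+ ++% +* +* +* ++% +* %+ +* %+ +* %+ +* +* ++% +* %+ ++% +*, which concatenate to the answer.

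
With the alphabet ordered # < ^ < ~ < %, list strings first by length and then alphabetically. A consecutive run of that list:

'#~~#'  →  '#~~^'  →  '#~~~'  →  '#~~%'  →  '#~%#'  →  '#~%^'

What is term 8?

#~%%

Advancing 2 positions from #~%^ through #~%^ → #~%~ reaches term 8.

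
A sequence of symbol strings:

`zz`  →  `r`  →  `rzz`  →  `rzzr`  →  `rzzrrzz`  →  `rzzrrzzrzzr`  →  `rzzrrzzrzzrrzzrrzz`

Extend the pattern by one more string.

rzzrrzzrzzrrzzrrzzrzzrrzzrzzr

Each term (from the third on) is the previous term followed by the one before it: term 3 = r·zz = rzz.
So term 8 is rzzrrzzrzzrrzzrrzz·rzzrrzzrzzr.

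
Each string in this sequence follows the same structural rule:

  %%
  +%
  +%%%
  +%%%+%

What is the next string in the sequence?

+%%%+%+%%%

From term 3 onward, concatenate the last term with the second-to-last: +%·%% = +%%%, +%%%·+% = +%%%+%, …
Continuing: +%%%+% · +%%% gives term 5.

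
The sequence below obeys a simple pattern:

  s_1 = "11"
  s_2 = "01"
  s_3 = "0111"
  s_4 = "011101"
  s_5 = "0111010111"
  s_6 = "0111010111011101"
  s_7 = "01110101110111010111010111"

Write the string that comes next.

011101011101110101110101110111010111011101

This is a Fibonacci-style word recurrence s(k) = s(k−1)·s(k−2): e.g. 01·11 = 0111.
Continuing: 01110101110111010111010111 · 0111010111011101 gives term 8.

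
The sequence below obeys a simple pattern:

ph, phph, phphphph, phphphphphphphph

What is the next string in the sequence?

Every step duplicates the string.
Doubling phphphphphphphph:

phphphphphphphphphphphphphphphph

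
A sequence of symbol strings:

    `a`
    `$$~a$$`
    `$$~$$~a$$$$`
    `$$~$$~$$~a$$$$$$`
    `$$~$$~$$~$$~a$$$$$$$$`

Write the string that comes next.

Every step adds $$~ to the front and $$ to the end of the previous string.
One more step from $$~$$~$$~$$~a$$$$$$$$ gives the answer.

$$~$$~$$~$$~$$~a$$$$$$$$$$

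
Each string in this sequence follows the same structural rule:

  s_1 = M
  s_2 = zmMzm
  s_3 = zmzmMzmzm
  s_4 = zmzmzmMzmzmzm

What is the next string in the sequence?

zmzmzmzmMzmzmzmzm

Every step adds zm to the front and zm to the end of the previous string.
So the next term is zm·zmzmzmMzmzmzm·zm.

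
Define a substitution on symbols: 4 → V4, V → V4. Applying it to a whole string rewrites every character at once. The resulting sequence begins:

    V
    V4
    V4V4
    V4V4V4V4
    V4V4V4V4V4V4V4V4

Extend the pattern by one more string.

φ(V4V4V4V4V4V4V4V4) expands symbol-by-symbol to V4 V4 V4 V4 V4 V4 V4 V4 V4 V4 V4 V4 V4 V4 V4 V4; joining the 16 pieces gives the next term.

V4V4V4V4V4V4V4V4V4V4V4V4V4V4V4V4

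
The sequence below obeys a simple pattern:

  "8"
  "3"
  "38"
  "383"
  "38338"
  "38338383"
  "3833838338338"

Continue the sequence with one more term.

383383833833838338383

From term 3 onward, concatenate the last term with the second-to-last: 3·8 = 38, 38·3 = 383, …
So term 8 is 3833838338338·38338383.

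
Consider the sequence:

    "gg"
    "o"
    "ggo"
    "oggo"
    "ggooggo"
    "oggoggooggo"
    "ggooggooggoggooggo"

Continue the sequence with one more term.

Each term (from the third on) is the two preceding terms concatenated in order: term 3 = gg·o = ggo.
The next term joins oggoggooggo and ggooggooggoggooggo.

oggoggooggoggooggooggoggooggo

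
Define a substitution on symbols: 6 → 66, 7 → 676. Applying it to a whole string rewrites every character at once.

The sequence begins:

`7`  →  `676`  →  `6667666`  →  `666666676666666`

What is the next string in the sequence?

Rewriting the 15 symbols of 666666676666666 one by one yields 66 66 66 66 66 66 66 676 66 66 66 66 66 66 66; concatenated:

6666666666666667666666666666666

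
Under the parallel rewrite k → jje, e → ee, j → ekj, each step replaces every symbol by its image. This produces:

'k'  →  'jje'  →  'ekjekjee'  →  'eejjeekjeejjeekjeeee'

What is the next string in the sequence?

φ(eejjeekjeejjeekjeeee) expands symbol-by-symbol to ee ee ekj ekj ee ee jje ekj ee ee ekj ekj ee ee jje ekj ee ee ee ee; joining the 20 pieces gives the next term.

eeeeekjekjeeeejjeekjeeeeekjekjeeeejjeekjeeeeeeee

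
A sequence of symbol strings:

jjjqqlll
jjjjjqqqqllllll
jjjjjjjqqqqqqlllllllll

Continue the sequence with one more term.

jjjjjjjjjqqqqqqqqllllllllllll

The n-th term is 2n+1 j's then 2n q's then 3n l's (n = 1, 2, …).
For the next term, n = 4, so the run lengths are 9, 8, 12.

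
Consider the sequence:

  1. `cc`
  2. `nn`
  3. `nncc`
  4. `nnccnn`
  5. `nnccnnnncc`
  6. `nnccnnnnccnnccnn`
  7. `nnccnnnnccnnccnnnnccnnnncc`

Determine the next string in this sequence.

nnccnnnnccnnccnnnnccnnnnccnnccnnnnccnnccnn

This is a Fibonacci-style word recurrence s(k) = s(k−1)·s(k−2): e.g. nn·cc = nncc.
The next term joins nnccnnnnccnnccnnnnccnnnncc and nnccnnnnccnnccnn.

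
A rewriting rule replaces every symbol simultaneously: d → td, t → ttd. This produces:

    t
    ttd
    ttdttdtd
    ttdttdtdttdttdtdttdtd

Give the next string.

Replace each of the 21 characters of ttdttdtdttdttdtdttdtd in place — ttd ttd td ttd ttd td ttd td ttd ttd td ttd ttd td ttd td ttd ttd td ttd td — and concatenate.

ttdttdtdttdttdtdttdtdttdttdtdttdttdtdttdtdttdttdtdttdtd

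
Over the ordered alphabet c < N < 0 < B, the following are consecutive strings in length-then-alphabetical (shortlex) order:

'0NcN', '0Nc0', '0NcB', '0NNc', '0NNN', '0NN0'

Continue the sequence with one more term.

Treat 0NN0 as a base-4 numeral over the given alphabet and add one, carrying through any trailing B's.

0NNB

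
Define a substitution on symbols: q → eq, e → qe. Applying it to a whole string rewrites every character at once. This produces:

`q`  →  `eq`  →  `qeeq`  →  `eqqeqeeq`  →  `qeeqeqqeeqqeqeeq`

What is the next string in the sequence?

Rewriting the 16 symbols of qeeqeqqeeqqeqeeq one by one yields eq qe qe eq qe eq eq qe qe eq eq qe eq qe qe eq; concatenated:

eqqeqeeqqeeqeqqeqeeqeqqeeqqeqeeq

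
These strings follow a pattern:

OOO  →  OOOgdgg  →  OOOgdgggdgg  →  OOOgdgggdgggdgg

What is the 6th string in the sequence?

OOOgdgggdgggdgggdgggdgg

The strings grow by a fixed suffix gdgg each time.
From OOOgdgggdgggdgg, 2 further steps: OOOgdgggdgggdgg → OOOgdgggdgggdgggdgg → (answer).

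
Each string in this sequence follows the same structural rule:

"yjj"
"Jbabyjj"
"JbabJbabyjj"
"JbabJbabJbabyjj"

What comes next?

Each term is the previous one with Jbab prepended.
So the next term is Jbab·JbabJbabJbabyjj.

JbabJbabJbabJbabyjj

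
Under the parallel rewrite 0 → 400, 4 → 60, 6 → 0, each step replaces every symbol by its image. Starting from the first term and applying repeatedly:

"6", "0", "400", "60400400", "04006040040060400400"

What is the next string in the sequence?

Rewriting the 20 symbols of 04006040040060400400 one by one yields 400 60 400 400 0 400 60 400 400 60 400 400 0 400 60 400 400 60 400 400; concatenated:

400604004000400604004006040040004006040040060400400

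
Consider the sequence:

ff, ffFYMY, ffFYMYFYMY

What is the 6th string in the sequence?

Each term is the previous one with FYMY appended.
From ffFYMYFYMY, 3 further steps: ffFYMYFYMY → ffFYMYFYMYFYMY → ffFYMYFYMYFYMYFYMY → (answer).

ffFYMYFYMYFYMYFYMYFYMY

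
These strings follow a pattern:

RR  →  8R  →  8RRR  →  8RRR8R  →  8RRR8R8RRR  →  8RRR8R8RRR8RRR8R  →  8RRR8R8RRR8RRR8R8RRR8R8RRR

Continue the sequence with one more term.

Each term (from the third on) is the previous term followed by the one before it: term 3 = 8R·RR = 8RRR.
The next term joins 8RRR8R8RRR8RRR8R8RRR8R8RRR and 8RRR8R8RRR8RRR8R.

8RRR8R8RRR8RRR8R8RRR8R8RRR8RRR8R8RRR8RRR8R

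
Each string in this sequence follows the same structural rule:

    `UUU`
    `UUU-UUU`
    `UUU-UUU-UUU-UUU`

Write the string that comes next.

Each string is two copies of the previous one joined by '-'.
Doubling UUU-UUU-UUU-UUU with '-' between the halves:

UUU-UUU-UUU-UUU-UUU-UUU-UUU-UUU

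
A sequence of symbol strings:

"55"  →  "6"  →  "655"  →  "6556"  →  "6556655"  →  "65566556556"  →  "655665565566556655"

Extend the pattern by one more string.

Each term (from the third on) is the previous term followed by the one before it: term 3 = 6·55 = 655.
The next term joins 655665565566556655 and 65566556556.

65566556556655665565566556556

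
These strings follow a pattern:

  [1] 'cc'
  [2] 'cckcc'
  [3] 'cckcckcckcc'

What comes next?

Every step duplicates the string with 'k' between the halves.
Doubling cckcckcckcc with 'k' between the halves:

cckcckcckcckcckcckcckcc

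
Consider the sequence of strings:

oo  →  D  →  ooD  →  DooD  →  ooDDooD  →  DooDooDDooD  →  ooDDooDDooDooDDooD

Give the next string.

DooDooDDooDooDDooDDooDooDDooD

From term 3 onward, concatenate the second-to-last term with the last: oo·D = ooD, D·ooD = DooD, …
So term 8 is DooDooDDooD·ooDDooDDooDooDDooD.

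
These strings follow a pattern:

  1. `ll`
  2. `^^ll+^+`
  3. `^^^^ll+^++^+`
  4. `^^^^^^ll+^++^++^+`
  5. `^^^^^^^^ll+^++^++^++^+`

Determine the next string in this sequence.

Each term wraps the previous one in ^^ on the left and +^+ on the right.
So the next term is ^^·^^^^^^^^ll+^++^++^++^+·+^+.

^^^^^^^^^^ll+^++^++^++^++^+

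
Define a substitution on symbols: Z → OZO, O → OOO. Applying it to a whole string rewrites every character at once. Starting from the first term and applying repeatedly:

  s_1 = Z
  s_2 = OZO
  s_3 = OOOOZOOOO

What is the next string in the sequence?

OOOOOOOOOOOOOZOOOOOOOOOOOOO

Rewriting each symbol of OOOOZOOOO: O→OOO, O→OOO, O→OOO, O→OOO, Z→OZO, O→OOO, O→OOO, O→OOO, O→OOO, which concatenates to OOO OOO OOO OOO OZO OOO OOO OOO OOO.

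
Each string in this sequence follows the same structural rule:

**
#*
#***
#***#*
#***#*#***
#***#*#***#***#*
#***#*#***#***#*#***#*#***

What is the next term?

#***#*#***#***#*#***#*#***#***#*#***#***#*

From term 3 onward, concatenate the last term with the second-to-last: #*·** = #***, #***·#* = #***#*, …
So term 8 is #***#*#***#***#*#***#*#***·#***#*#***#***#*.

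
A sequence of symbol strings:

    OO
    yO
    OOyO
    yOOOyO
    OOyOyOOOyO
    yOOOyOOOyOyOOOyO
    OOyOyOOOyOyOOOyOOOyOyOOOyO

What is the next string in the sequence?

yOOOyOOOyOyOOOyOOOyOyOOOyOyOOOyOOOyOyOOOyO

This is a Fibonacci-style word recurrence s(k) = s(k−2)·s(k−1): e.g. OO·yO = OOyO.
The next term joins yOOOyOOOyOyOOOyO and OOyOyOOOyOyOOOyOOOyOyOOOyO.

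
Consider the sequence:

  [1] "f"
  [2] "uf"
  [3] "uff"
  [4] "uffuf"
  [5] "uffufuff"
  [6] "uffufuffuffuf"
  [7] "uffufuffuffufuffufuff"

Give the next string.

uffufuffuffufuffufuffuffufuffuffuf

Each term (from the third on) is the previous term followed by the one before it: term 3 = uf·f = uff.
The next term joins uffufuffuffufuffufuff and uffufuffuffuf.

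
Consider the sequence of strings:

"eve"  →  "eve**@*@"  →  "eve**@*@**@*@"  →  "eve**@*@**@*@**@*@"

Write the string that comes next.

Each term is the previous one with **@*@ appended.
Applying this once more to eve**@*@**@*@**@*@:

eve**@*@**@*@**@*@**@*@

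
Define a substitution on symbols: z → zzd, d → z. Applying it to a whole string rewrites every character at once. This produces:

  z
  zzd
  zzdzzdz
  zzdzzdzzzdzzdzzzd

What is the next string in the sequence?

Replace each of the 17 characters of zzdzzdzzzdzzdzzzd in place — zzd zzd z zzd zzd z zzd zzd zzd z zzd zzd z zzd zzd zzd z — and concatenate.

zzdzzdzzzdzzdzzzdzzdzzdzzzdzzdzzzdzzdzzdz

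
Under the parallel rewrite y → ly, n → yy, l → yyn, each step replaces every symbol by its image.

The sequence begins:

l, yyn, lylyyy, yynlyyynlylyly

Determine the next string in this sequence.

Applying the rule to each of the 14 symbols of yynlyyynlylyly gives the pieces ly ly yy yyn ly ly ly yy yyn ly yyn ly yyn ly, which concatenate to the answer.

lylyyyyynlylylyyyyynlyyynlyyynly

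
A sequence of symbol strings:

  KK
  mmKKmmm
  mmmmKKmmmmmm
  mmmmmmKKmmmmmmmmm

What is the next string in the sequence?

mmmmmmmmKKmmmmmmmmmmmm

Every step adds mm to the front and mmm to the end of the previous string.
One more step from mmmmmmKKmmmmmmmmm gives the answer.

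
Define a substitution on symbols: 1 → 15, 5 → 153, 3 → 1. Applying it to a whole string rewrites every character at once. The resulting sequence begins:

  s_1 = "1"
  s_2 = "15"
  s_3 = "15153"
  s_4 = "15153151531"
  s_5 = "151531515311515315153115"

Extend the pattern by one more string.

15153151531151531515311515153151531151531515311515153

Replace each of the 24 characters of 151531515311515315153115 in place — 15 153 15 153 1 15 153 15 153 1 15 15 153 15 153 1 15 153 15 153 1 15 15 153 — and concatenate.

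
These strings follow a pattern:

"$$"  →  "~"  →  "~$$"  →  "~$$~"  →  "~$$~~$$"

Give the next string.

This is a Fibonacci-style word recurrence s(k) = s(k−1)·s(k−2): e.g. ~·$$ = ~$$.
Continuing: ~$$~~$$ · ~$$~ gives term 6.

~$$~~$$~$$~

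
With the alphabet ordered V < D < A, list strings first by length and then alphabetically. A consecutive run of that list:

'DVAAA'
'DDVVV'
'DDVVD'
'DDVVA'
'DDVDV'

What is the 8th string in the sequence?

DDVAV

Stepping forward 3 times from DDVDV: DDVDV → DDVDD → DDVDA, then the target.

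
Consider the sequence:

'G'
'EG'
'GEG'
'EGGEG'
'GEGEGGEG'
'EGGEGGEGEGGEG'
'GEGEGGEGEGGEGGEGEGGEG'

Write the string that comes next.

Each term (from the third on) is the two preceding terms concatenated in order: term 3 = G·EG = GEG.
Continuing: EGGEGGEGEGGEG · GEGEGGEGEGGEGGEGEGGEG gives term 8.

EGGEGGEGEGGEGGEGEGGEGEGGEGGEGEGGEG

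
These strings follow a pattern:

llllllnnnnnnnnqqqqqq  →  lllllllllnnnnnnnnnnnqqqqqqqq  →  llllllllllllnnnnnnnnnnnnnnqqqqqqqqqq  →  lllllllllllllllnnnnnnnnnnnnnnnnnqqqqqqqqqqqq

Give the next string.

llllllllllllllllllnnnnnnnnnnnnnnnnnnnnqqqqqqqqqqqqqq

The n-th term is 3n l's then 3n+2 n's then 2n+2 q's, where the shown terms are n = 2, 3, 4, 5.
At n = 6 the blocks have lengths 18, 20, 14.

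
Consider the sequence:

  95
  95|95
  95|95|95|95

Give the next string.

95|95|95|95|95|95|95|95

s(k+1) = s(k)·|·s(k) — each term doubles the last with '|' between the halves.
One more doubling of 95|95|95|95 gives the answer.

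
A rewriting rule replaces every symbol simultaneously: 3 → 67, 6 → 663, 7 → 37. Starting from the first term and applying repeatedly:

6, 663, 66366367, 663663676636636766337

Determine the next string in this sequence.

Rewriting the 21 symbols of 663663676636636766337 one by one yields 663 663 67 663 663 67 663 37 663 663 67 663 663 67 663 37 663 663 67 67 37; concatenated:

663663676636636766337663663676636636766337663663676737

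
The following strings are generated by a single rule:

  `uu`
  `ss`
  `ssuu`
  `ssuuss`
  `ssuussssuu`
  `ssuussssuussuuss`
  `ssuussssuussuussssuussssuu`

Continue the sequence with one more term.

ssuussssuussuussssuussssuussuussssuussuuss

Each term (from the third on) is the previous term followed by the one before it: term 3 = ss·uu = ssuu.
The next term joins ssuussssuussuussssuussssuu and ssuussssuussuuss.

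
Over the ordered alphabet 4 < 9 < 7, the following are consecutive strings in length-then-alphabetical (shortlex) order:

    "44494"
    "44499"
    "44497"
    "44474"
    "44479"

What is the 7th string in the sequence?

Advancing 2 positions from 44479 through 44479 → 44477 reaches term 7.

44944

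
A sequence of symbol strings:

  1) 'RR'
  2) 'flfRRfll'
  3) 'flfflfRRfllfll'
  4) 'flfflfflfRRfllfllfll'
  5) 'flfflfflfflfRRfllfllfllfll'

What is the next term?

flfflfflfflfflfRRfllfllfllfllfll

Each term wraps the previous one in flf on the left and fll on the right.
One more step from flfflfflfflfRRfllfllfllfll gives the answer.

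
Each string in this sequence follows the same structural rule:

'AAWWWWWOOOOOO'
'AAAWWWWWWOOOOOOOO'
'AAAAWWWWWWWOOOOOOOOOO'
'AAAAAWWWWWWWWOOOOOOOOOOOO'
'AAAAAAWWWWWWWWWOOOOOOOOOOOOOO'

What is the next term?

AAAAAAAWWWWWWWWWWOOOOOOOOOOOOOOOO

The n-th term is n-1 A's then n+2 W's then 2n O's, where the shown terms are n = 3, 4, 5, 6, 7.
Setting n = 8 gives 7, 10, 16 characters in each block.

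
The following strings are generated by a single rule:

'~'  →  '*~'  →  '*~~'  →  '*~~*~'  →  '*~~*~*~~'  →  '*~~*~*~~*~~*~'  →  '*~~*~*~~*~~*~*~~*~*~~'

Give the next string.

This is a Fibonacci-style word recurrence s(k) = s(k−1)·s(k−2): e.g. *~·~ = *~~.
Continuing: *~~*~*~~*~~*~*~~*~*~~ · *~~*~*~~*~~*~ gives term 8.

*~~*~*~~*~~*~*~~*~*~~*~~*~*~~*~~*~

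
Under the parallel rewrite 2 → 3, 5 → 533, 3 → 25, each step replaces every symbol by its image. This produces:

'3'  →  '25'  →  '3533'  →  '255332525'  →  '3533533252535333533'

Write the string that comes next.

Rewriting the 19 symbols of 3533533252535333533 one by one yields 25 533 25 25 533 25 25 3 533 3 533 25 533 25 25 25 533 25 25; concatenated:

255332525533252535333533255332525255332525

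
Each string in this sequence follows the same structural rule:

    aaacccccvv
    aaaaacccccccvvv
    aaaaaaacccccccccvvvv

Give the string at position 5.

aaaaaaaaaaacccccccccccccvvvvvv

Reading off run lengths: a runs 3, 5, 7; c runs 5, 7, 9; v runs 2, 3, 4 — each is linear in n, where the shown terms are n = 2, 3, 4.
At n = 6 the blocks have lengths 11, 13, 6.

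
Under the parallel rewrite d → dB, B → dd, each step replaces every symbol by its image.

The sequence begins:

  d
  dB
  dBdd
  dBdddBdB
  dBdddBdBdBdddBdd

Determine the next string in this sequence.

φ(dBdddBdBdBdddBdd) expands symbol-by-symbol to dB dd dB dB dB dd dB dd dB dd dB dB dB dd dB dB; joining the 16 pieces gives the next term.

dBdddBdBdBdddBdddBdddBdBdBdddBdB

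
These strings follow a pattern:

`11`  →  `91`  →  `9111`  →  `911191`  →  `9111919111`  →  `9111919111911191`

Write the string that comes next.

91119191119111919111919111

Each term (from the third on) is the previous term followed by the one before it: term 3 = 91·11 = 9111.
The next term joins 9111919111911191 and 9111919111.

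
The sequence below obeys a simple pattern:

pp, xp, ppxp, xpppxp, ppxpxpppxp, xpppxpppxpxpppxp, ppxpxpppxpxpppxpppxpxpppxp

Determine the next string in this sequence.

This is a Fibonacci-style word recurrence s(k) = s(k−2)·s(k−1): e.g. pp·xp = ppxp.
So term 8 is xpppxpppxpxpppxp·ppxpxpppxpxpppxpppxpxpppxp.

xpppxpppxpxpppxpppxpxpppxpxpppxpppxpxpppxp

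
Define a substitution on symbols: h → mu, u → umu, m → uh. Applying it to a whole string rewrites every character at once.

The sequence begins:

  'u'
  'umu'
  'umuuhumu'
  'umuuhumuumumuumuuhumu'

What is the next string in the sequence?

Rewriting the 21 symbols of umuuhumuumumuumuuhumu one by one yields umu uh umu umu mu umu uh umu umu uh umu uh umu umu uh umu umu mu umu uh umu; concatenated:

umuuhumuumumuumuuhumuumuuhumuuhumuumuuhumuumumuumuuhumu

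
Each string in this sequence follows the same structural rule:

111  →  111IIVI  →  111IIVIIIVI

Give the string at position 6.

111IIVIIIVIIIVIIIVIIIVI

The strings grow by a fixed suffix IIVI each time.
From 111IIVIIIVI, 3 further steps: 111IIVIIIVI → 111IIVIIIVIIIVI → 111IIVIIIVIIIVIIIVI → (answer).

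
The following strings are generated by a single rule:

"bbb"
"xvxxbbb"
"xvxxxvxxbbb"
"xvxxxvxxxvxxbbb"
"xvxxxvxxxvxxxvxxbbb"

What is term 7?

xvxxxvxxxvxxxvxxxvxxxvxxbbb

Every step adds xvxx at the front: s(k+1) = xvxx·s(k).
From xvxxxvxxxvxxxvxxbbb, 2 further steps: xvxxxvxxxvxxxvxxbbb → xvxxxvxxxvxxxvxxxvxxbbb → (answer).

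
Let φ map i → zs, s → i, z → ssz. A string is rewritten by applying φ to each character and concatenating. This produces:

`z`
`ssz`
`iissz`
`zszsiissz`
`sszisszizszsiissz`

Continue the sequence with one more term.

Replace each of the 17 characters of sszisszizszsiissz in place — i i ssz zs i i ssz zs ssz i ssz i zs zs i i ssz — and concatenate.

iisszzsiisszzssszisszizszsiissz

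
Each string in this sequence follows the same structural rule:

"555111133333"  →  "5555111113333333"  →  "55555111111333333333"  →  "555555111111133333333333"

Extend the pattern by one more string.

5555555111111113333333333333

Each string has the form 5^{n} 1^{n+1} 3^{2n-1}, where the shown terms are n = 3, 4, 5, 6.
Setting n = 7 gives 7, 8, 13 characters in each block.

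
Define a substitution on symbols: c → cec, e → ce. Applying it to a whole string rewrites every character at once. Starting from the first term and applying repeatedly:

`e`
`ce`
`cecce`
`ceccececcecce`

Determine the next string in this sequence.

φ(ceccececcecce) expands symbol-by-symbol to cec ce cec cec ce cec ce cec cec ce cec cec ce; joining the 13 pieces gives the next term.

ceccececceccececcececceccececcecce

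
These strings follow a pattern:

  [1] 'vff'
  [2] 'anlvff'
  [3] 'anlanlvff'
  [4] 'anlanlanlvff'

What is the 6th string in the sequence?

Every step adds anl at the front: s(k+1) = anl·s(k).
From anlanlanlvff, 2 further steps: anlanlanlvff → anlanlanlanlvff → (answer).

anlanlanlanlanlvff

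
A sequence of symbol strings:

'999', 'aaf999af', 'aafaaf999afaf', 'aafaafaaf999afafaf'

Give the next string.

Every step adds aaf to the front and af to the end of the previous string.
One more step from aafaafaaf999afafaf gives the answer.

aafaafaafaaf999afafafaf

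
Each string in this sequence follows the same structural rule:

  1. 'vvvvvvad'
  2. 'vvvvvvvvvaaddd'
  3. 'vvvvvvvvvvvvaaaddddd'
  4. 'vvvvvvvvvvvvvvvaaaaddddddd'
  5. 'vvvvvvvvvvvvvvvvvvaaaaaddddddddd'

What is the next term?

The n-th term is 3n+3 v's then n a's then 2n-1 d's (n = 1, 2, …).
Setting n = 6 gives 21, 6, 11 characters in each block.

vvvvvvvvvvvvvvvvvvvvvaaaaaaddddddddddd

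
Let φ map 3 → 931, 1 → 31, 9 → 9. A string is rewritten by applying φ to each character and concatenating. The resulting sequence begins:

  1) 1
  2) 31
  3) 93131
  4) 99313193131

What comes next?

Apply φ to 99313193131 symbol by symbol: 9→9, 9→9, 3→931, 1→31, 3→931, 1→31, 9→9, 3→931, 1→31, 3→931, 1→31; joined: 9 9 931 31 931 31 9 931 31 931 31.

99931319313199313193131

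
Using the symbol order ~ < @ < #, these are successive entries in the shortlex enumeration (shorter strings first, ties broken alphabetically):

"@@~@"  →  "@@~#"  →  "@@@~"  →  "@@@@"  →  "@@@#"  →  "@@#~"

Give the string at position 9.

Advancing 3 positions from @@#~ through @@#~ → @@#@ → @@## reaches term 9.

@#~~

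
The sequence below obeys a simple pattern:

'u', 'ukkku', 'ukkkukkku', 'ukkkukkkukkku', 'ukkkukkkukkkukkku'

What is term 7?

The strings grow by a fixed prefix ukkk each time.
From ukkkukkkukkkukkku, 2 further steps: ukkkukkkukkkukkku → ukkkukkkukkkukkkukkku → (answer).

ukkkukkkukkkukkkukkkukkku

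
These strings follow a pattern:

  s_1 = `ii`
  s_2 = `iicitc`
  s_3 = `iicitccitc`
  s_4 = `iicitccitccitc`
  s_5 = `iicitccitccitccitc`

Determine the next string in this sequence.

Every step adds citc to the end: s(k+1) = s(k)·citc.
One more step from iicitccitccitccitc gives the answer.

iicitccitccitccitccitc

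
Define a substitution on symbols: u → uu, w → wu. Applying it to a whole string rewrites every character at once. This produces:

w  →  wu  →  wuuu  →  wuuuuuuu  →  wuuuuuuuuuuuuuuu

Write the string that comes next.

wuuuuuuuuuuuuuuuuuuuuuuuuuuuuuuu

Applying the rule to each of the 16 symbols of wuuuuuuuuuuuuuuu gives the pieces wu uu uu uu uu uu uu uu uu uu uu uu uu uu uu uu, which concatenate to the answer.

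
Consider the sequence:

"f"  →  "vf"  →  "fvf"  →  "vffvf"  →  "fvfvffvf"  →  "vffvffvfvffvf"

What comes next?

From term 3 onward, concatenate the second-to-last term with the last: f·vf = fvf, vf·fvf = vffvf, …
Continuing: fvfvffvf · vffvffvfvffvf gives term 7.

fvfvffvfvffvffvfvffvf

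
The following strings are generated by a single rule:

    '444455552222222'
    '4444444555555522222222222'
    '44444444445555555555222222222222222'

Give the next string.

444444444444455555555555552222222222222222222

Reading off run lengths: 4 runs 4, 7, 10; 5 runs 4, 7, 10; 2 runs 7, 11, 15 — each is linear in n (n = 1, 2, …).
At n = 4 the blocks have lengths 13, 13, 19.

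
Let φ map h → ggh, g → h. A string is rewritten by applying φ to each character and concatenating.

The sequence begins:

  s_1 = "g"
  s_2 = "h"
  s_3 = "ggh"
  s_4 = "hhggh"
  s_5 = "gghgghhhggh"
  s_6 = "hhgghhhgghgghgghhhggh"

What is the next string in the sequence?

Applying the rule to each of the 21 symbols of hhgghhhgghgghgghhhggh gives the pieces ggh ggh h h ggh ggh ggh h h ggh h h ggh h h ggh ggh ggh h h ggh, which concatenate to the answer.

gghgghhhgghgghgghhhgghhhgghhhgghgghgghhhggh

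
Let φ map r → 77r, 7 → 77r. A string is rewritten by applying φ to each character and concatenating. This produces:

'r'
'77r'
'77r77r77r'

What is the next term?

77r77r77r77r77r77r77r77r77r

Rewriting each symbol of 77r77r77r: 7→77r, 7→77r, r→77r, 7→77r, 7→77r, r→77r, 7→77r, 7→77r, r→77r, which concatenates to 77r 77r 77r 77r 77r 77r 77r 77r 77r.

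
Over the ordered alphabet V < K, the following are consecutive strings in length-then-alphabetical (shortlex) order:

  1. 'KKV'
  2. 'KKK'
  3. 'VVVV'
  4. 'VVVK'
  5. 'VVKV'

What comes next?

Treat VVKV as a base-2 numeral over the given alphabet and add one, carrying through any trailing K's.

VVKK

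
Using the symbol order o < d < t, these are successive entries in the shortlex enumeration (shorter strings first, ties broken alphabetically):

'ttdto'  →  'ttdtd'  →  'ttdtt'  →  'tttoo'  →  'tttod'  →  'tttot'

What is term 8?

tttdd

Advancing 2 positions from tttot through tttot → tttdo reaches term 8.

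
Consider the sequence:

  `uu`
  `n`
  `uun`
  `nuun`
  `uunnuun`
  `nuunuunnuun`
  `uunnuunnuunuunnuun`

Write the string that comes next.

nuunuunnuunuunnuunnuunuunnuun

This is a Fibonacci-style word recurrence s(k) = s(k−2)·s(k−1): e.g. uu·n = uun.
Continuing: nuunuunnuun · uunnuunnuunuunnuun gives term 8.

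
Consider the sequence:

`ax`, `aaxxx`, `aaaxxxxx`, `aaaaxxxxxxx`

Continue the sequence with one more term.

Reading off run lengths: a runs 1, 2, 3, 4; x runs 1, 3, 5, 7 — each is linear in n (n = 1, 2, …).
For the next term, n = 5, so the run lengths are 5, 9.

aaaaaxxxxxxxxx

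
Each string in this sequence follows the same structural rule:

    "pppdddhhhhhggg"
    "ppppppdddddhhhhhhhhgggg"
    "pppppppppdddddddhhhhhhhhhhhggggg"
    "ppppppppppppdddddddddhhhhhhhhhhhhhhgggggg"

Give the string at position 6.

ppppppppppppppppppdddddddddddddhhhhhhhhhhhhhhhhhhhhgggggggg

The n-th term is 3n p's then 2n+1 d's then 3n+2 h's then n+2 g's (n = 1, 2, …).
For term 6, n = 6, so the run lengths are 18, 13, 20, 8.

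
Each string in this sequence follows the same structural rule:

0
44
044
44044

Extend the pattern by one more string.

From term 3 onward, concatenate the second-to-last term with the last: 0·44 = 044, 44·044 = 44044, …
So term 5 is 044·44044.

04444044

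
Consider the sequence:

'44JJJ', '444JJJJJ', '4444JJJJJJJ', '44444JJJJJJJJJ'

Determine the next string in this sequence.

Reading off run lengths: 4 runs 2, 3, 4, 5; J runs 3, 5, 7, 9 — each is linear in n (n = 1, 2, …).
At n = 5 the blocks have lengths 6, 11.

444444JJJJJJJJJJJ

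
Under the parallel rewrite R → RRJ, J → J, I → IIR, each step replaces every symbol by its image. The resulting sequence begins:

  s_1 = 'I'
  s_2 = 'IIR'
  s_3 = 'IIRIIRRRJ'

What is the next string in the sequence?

IIRIIRRRJIIRIIRRRJRRJRRJJ

Rewriting each symbol of IIRIIRRRJ: I→IIR, I→IIR, R→RRJ, I→IIR, I→IIR, R→RRJ, R→RRJ, R→RRJ, J→J, which concatenates to IIR IIR RRJ IIR IIR RRJ RRJ RRJ J.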